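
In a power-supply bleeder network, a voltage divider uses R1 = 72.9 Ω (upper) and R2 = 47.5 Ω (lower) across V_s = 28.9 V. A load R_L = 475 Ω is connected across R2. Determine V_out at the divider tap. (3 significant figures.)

V_out ≈ 10.8 V

The load sits in parallel with R2, giving an effective lower resistance R2' = R2·R_L/(R2+R_L) = 43.18 Ω.
Voltage divider with the loaded lower leg: V_out = 28.9 × 43.18/(72.9 + 43.18) = 28.9 × 0.3720 = 10.75 V.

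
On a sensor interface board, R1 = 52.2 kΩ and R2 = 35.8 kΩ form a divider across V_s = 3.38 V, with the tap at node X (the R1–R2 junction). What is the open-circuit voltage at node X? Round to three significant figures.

V_th is the unloaded tap voltage: V_s · R2/(R1+R2) = 3.38 × 0.4068 = 1.375 V.

V_th ≈ 1.38 V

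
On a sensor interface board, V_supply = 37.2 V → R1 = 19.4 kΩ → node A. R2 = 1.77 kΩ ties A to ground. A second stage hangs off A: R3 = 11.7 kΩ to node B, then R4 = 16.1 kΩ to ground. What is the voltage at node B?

Node A sees R2 in parallel with the series input of stage 2, R3 + R4 = 27.80 kΩ.
R2 ‖ (R3+R4) = 1.664 kΩ.
So V_A = 37.2 × 0.07900 = 2.939 V.
V_B = V_A × 0.5791 = 1.702 V.

V_B ≈ 1.70 V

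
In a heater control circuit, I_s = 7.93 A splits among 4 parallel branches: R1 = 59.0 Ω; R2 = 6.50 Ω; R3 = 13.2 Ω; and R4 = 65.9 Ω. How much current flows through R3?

I ≈ 2.30 A

Total conductance ΣG = 1/59.0 + 1/6.50 + 1/13.2 + 1/65.9 = 0.2617 (units of 1/Ω).
R3 takes the fraction G_k/ΣG = 0.07576/0.2617 = 0.2895, so I = 7.93 × 0.2895 = 2.295 A.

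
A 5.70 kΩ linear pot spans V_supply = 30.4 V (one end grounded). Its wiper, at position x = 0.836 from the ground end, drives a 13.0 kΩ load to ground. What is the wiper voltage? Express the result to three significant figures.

Split the track: R_lower = x·R_p = 4.765 kΩ, R_upper = (1−x)·R_p = 0.9348 kΩ.
R_L loads the lower segment: effective lower R = 3.487 kΩ.
Loaded-divider output: V_out = 30.4 × 0.7886 = 23.97 V.

V_out ≈ 24.0 V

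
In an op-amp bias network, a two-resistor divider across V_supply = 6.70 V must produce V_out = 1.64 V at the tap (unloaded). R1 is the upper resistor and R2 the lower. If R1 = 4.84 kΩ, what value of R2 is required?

R2 ≈ 1.57 kΩ

V_out/V_supply = R2/(R1+R2) = 0.2448.
Rearranging, R2 = R1·k/(1−k) = 4.84 × 0.3241 = 1.569 kΩ.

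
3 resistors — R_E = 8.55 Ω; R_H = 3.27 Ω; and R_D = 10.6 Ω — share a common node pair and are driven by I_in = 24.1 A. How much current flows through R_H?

Total conductance ΣG = 1/8.55 + 1/3.27 + 1/10.6 = 0.5171 (units of 1/Ω).
By the current-divider rule, I = I_in · G_k/ΣG = 24.1 × 0.5914 = 14.25 A.

I ≈ 14.3 A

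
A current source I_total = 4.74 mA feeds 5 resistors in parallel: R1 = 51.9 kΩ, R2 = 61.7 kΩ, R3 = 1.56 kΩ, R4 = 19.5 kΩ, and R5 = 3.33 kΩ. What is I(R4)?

I ≈ 0.236 mA

Total conductance ΣG = 1/51.9 + 1/61.7 + 1/1.56 + 1/19.5 + 1/3.33 = 1.028 (units of 1/kΩ).
Current divider: I(R4) = I_total · G_k/ΣG = 4.74 × (0.05128/1.028) = 4.74 × 0.04988 = 0.2364 mA.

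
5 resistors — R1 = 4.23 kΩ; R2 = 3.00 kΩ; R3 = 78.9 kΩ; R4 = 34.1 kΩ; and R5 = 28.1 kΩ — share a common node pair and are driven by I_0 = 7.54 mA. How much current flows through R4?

ΣG = 1/4.23 + 1/3.00 + 1/78.9 + 1/34.1 + 1/28.1 = 0.6473.
R4 takes the fraction G_k/ΣG = 0.02933/0.6473 = 0.04530, so I = 7.54 × 0.04530 = 0.3416 mA.

I ≈ 0.342 mA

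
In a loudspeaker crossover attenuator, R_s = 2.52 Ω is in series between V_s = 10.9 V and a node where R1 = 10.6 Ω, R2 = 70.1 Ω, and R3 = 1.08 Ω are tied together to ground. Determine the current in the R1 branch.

I ≈ 0.285 A

Parallel bank: R_p = 1/(1/10.6 + 1/70.1 + 1/1.08) = 0.9666 Ω.
V_A by voltage divider: V_A = 10.9 × 0.9666/(2.52 + 0.9666) = 3.022 V.
I(R1) = V_A / R1 = 3.022/10.6 = 0.2851 A.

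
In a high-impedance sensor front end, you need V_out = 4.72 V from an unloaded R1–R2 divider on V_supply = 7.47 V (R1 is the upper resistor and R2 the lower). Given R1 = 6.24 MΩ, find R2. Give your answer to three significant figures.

V_out/V_supply = R2/(R1+R2) = 0.6319.
Rearranging, R2 = R1·k/(1−k) = 6.24 × 1.716 = 10.71 MΩ.

R2 ≈ 10.7 MΩ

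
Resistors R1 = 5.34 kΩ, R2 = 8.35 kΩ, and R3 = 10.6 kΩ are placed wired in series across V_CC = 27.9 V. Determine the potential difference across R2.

V ≈ 9.59 V

Series total: ΣR = 5.34 + 8.35 + 10.6 = 24.29 kΩ.
V = V_CC · R/ΣR = 27.9 × 0.3438 = 9.591 V.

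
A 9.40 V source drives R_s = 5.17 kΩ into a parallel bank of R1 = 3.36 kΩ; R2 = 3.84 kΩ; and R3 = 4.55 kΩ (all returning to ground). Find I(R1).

Combine the parallel branches: R_p = (1/3.36 + 1/3.84 + 1/4.55)⁻¹ = 1.286 kΩ.
V_A by voltage divider: V_A = 9.40 × 1.286/(5.17 + 1.286) = 1.872 V.
I(R1) = V_A / R1 = 1.872/3.36 = 0.5571 mA.

I ≈ 0.557 mA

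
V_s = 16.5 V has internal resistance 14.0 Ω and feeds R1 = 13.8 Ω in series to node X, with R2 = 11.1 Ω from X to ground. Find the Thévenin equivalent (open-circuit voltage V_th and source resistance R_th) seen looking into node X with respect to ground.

R1' = 14.0 + 13.8 = 27.80 Ω (source resistance + R1).
With X open, the divider is unloaded: V_th = 16.5 × 11.1/38.90 = 4.708 V.
Looking into X with the source shorted: R_th = R1'·R2/(R1'+R2) = 27.80 × 11.1/38.90 = 7.933 Ω.

V_th ≈ 4.71 V, R_th ≈ 7.93 Ω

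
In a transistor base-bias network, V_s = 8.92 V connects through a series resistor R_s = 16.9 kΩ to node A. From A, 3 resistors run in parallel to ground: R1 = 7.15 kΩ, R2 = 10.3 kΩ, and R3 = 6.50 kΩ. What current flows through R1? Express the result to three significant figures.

I ≈ 0.164 mA

Combine the parallel branches: R_p = (1/7.15 + 1/10.3 + 1/6.50)⁻¹ = 2.559 kΩ.
Node voltage V_A = V_s · R_p/(R_s + R_p) = 8.92 × 0.1315 = 1.173 V.
Branch current I = V_A/R1 = 1.173/7.15 = 0.1641 mA.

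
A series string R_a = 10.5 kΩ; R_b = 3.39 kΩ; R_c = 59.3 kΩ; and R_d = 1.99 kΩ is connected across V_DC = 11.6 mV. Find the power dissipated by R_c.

ΣR = 75.18 kΩ → I = 11.6/75.18 = 0.1543 µA.
V(R_c) = I·R = 9.150 mV; P = V·I = 9.150 × 0.1543 = 1.412 nW.

P ≈ 1.41 nW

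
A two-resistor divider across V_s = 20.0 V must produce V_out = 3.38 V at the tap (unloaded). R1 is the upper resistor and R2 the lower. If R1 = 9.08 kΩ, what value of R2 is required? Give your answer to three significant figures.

The divider ratio is R2/(R1+R2) = 3.38/20.0 = 0.1690.
R2 = R1 · 0.1690/(1 − 0.1690) = 1.847 kΩ.

R2 ≈ 1.85 kΩ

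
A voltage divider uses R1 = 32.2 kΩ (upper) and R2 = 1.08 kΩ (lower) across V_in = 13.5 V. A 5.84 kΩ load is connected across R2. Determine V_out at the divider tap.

First combine the lower leg with the load: R2 ‖ R_L = 0.9114 kΩ.
Now apply the divider: V_out = 13.5 × 0.02753 = 0.3716 V.
(Unloaded it would be 0.438 V; the load pulls it down.)

V_out ≈ 0.372 V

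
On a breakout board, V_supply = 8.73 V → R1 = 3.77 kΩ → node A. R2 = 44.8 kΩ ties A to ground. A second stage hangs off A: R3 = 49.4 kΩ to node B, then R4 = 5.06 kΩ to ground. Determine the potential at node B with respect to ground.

V_B ≈ 0.703 V

The second stage (R3 + R4 = 54.46 kΩ) loads node A in parallel with R2.
Effective lower resistance at A: R2 ‖ 54.46 = 24.58 kΩ.
V_A = 8.73 × 24.58/(3.77 + 24.58) = 7.569 V.
V_B = V_A × 0.09291 = 0.7033 V.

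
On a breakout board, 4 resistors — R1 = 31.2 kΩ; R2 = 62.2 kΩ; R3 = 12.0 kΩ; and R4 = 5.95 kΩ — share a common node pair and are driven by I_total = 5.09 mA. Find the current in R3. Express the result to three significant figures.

I ≈ 1.42 mA

Total conductance ΣG = 1/31.2 + 1/62.2 + 1/12.0 + 1/5.95 = 0.2995 (units of 1/kΩ).
Current divider: I(R3) = I_total · G_k/ΣG = 5.09 × (0.08333/0.2995) = 5.09 × 0.2782 = 1.416 mA.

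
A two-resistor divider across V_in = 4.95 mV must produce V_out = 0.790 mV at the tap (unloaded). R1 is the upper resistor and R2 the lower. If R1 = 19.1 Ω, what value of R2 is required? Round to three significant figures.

R2 ≈ 3.63 Ω

Required fraction k = V_out/V_in = 0.1596.
R2 = R1 · 0.1596/(1 − 0.1596) = 3.627 Ω.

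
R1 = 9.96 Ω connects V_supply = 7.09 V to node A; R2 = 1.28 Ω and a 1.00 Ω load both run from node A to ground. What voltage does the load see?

V_out ≈ 0.378 V

First combine the lower leg with the load: R2 ‖ R_L = 0.5614 Ω.
Now apply the divider: V_out = 7.09 × 0.05336 = 0.3783 V.
(Unloaded it would be 0.807 V; the load pulls it down.)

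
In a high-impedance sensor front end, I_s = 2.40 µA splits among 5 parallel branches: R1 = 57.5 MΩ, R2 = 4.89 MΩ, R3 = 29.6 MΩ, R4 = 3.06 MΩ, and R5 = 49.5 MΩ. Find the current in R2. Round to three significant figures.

Total conductance ΣG = 1/57.5 + 1/4.89 + 1/29.6 + 1/3.06 + 1/49.5 = 0.6027 (units of 1/MΩ).
Current divider: I(R2) = I_s · G_k/ΣG = 2.40 × (0.2045/0.6027) = 2.40 × 0.3393 = 0.8144 µA.

I ≈ 0.814 µA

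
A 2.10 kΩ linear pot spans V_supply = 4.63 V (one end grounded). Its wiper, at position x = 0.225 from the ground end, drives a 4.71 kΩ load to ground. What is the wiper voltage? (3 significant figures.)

V_out ≈ 0.967 V

Split the track: R_lower = x·R_p = 0.4725 kΩ, R_upper = (1−x)·R_p = 1.628 kΩ.
(x·R_p) ‖ R_L = 0.4294 kΩ.
Loaded-divider output: V_out = 4.63 × 0.2088 = 0.9666 V.
(Unloaded: V_out = x·V_supply = 1.04 V.)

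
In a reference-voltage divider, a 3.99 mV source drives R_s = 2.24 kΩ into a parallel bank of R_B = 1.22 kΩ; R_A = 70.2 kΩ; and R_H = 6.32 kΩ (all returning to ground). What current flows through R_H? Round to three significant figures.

Parallel bank: R_p = 1/(1/1.22 + 1/70.2 + 1/6.32) = 1.008 kΩ.
V_A by voltage divider: V_A = 3.99 × 1.008/(2.24 + 1.008) = 1.238 mV.
I(R_H) = V_A / R_H = 1.238/6.32 = 0.1959 µA.

I ≈ 0.196 µA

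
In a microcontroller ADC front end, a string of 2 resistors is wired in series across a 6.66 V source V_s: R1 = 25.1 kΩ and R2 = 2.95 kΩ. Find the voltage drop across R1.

V ≈ 5.96 V

Series total: ΣR = 25.1 + 2.95 = 28.05 kΩ.
V = V_s · R/ΣR = 6.66 × 0.8948 = 5.960 V.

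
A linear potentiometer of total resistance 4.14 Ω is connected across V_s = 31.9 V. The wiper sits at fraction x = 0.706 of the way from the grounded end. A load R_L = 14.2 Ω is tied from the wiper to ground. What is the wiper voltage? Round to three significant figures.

Split the track: R_lower = x·R_p = 2.923 Ω, R_upper = (1−x)·R_p = 1.217 Ω.
(x·R_p) ‖ R_L = 2.424 Ω.
Loaded-divider output: V_out = 31.9 × 0.6657 = 21.24 V.

V_out ≈ 21.2 V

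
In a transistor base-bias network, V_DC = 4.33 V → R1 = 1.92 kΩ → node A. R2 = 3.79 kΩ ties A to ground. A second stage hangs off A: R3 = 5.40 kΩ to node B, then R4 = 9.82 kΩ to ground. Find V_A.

The second stage (R3 + R4 = 15.22 kΩ) loads node A in parallel with R2.
R2 ‖ (R3+R4) = 3.034 kΩ.
First divider: V_A = V_DC · 3.034/(1.92 + 3.034) = 2.652 V.

V_A ≈ 2.65 V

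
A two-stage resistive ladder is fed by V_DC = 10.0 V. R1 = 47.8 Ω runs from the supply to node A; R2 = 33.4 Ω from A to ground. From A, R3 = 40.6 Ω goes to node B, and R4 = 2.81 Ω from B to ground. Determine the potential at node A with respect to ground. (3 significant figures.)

The second stage (R3 + R4 = 43.41 Ω) loads node A in parallel with R2.
Effective lower resistance at A: R2 ‖ 43.41 = 18.88 Ω.
So V_A = 10.0 × 0.2831 = 2.831 V.

V_A ≈ 2.83 V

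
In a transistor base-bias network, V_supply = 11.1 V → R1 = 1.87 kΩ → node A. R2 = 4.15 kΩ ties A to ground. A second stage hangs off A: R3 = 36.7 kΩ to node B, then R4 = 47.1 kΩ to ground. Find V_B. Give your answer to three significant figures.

V_B ≈ 4.24 V

Looking into the second stage from A: R3 + R4 = 83.80 kΩ appears in parallel with R2.
R2 ‖ (R3+R4) = 3.954 kΩ.
So V_A = 11.1 × 0.6789 = 7.536 V.
V_B = V_A × 0.5621 = 4.236 V.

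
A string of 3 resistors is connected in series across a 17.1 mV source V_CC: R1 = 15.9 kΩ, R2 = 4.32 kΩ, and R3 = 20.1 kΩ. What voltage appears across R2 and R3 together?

Series total: ΣR = 15.9 + 4.32 + 20.1 = 40.32 kΩ.
R_{R2..R3} = 4.32 + 20.1 = 24.42 kΩ.
V = V_CC · R/ΣR = 17.1 × 0.6057 = 10.36 mV.

V ≈ 10.4 mV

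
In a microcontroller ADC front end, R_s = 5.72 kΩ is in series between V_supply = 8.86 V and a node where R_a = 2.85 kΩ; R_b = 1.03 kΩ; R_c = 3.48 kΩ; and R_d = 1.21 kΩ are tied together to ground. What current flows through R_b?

I ≈ 0.576 mA

Parallel bank: R_p = 1/(1/2.85 + 1/1.03 + 1/3.48 + 1/1.21) = 0.4106 kΩ.
V_A by voltage divider: V_A = 8.86 × 0.4106/(5.72 + 0.4106) = 0.5934 V.
Branch current I = V_A/R_b = 0.5934/1.03 = 0.5761 mA.
(Check via current divider: I_total = 1.445 mA; share G_k/ΣG = 0.3986 → same result.)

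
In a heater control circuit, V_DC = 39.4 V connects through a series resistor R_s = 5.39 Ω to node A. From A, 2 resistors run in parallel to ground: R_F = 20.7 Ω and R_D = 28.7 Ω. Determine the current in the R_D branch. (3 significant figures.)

Equivalent of the parallel group: R_p = 12.03 Ω.
Node voltage V_A = V_DC · R_p/(R_s + R_p) = 39.4 × 0.6905 = 27.21 V.
Branch current I = V_A/R_D = 27.21/28.7 = 0.9480 A.
(Check via current divider: I_total = 2.262 A; share G_k/ΣG = 0.4190 → same result.)

I ≈ 0.948 A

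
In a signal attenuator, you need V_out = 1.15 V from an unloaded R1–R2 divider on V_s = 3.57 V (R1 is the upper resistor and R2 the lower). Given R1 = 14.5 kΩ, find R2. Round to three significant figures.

Required fraction k = V_out/V_s = 0.3221.
So R2 = R1 · V_out/(V_s − V_out) = 14.5 × 1.15/(3.57 − 1.15) = 14.5 × 0.4752 = 6.890 kΩ.

R2 ≈ 6.89 kΩ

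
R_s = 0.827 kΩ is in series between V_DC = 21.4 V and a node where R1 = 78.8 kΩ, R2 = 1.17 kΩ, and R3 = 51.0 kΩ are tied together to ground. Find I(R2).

I ≈ 10.6 mA

Parallel bank: R_p = 1/(1/78.8 + 1/1.17 + 1/51.0) = 1.127 kΩ.
V_A by voltage divider: V_A = 21.4 × 1.127/(0.827 + 1.127) = 12.34 V.
Branch current I = V_A/R2 = 12.34/1.17 = 10.55 mA.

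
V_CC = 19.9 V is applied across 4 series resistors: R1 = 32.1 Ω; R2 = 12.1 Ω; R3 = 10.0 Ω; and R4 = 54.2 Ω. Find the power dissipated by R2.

P ≈ 0.408 W

ΣR = 108.4 Ω → I = 19.9/108.4 = 0.1836 A.
P(R2) = I²·R2 = (0.1836)² × 12.1 = 0.4078 W.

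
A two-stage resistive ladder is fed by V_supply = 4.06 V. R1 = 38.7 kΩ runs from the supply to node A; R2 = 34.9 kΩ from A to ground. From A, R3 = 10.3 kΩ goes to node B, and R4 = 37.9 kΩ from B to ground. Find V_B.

V_B ≈ 1.10 V

The second stage (R3 + R4 = 48.20 kΩ) loads node A in parallel with R2.
R2 ‖ (R3+R4) = 20.24 kΩ.
First divider: V_A = V_supply · 20.24/(38.7 + 20.24) = 1.394 V.
Then the unloaded second divider: V_B = V_A × R4/(R3+R4) = 1.394 × 0.7863 = 1.096 V.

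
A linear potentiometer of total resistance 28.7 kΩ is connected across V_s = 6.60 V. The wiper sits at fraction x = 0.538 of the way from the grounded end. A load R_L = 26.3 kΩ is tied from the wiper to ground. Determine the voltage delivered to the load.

V_out ≈ 2.79 V

Lower segment x·R_p = 15.44 kΩ; upper segment (1−x)·R_p = 13.26 kΩ.
R_L loads the lower segment: effective lower R = 9.729 kΩ.
V_out = 6.60 × 9.729/(13.26 + 9.729) = 2.793 V.
(Unloaded: V_out = x·V_s = 3.55 V.)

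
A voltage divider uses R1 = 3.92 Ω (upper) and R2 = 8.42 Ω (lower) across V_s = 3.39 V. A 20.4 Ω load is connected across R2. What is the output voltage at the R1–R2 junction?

R2 ‖ R_L = (8.42 × 20.4)/(8.42 + 20.4) = 5.960 Ω.
Now apply the divider: V_out = 3.39 × 0.6032 = 2.045 V.

V_out ≈ 2.04 V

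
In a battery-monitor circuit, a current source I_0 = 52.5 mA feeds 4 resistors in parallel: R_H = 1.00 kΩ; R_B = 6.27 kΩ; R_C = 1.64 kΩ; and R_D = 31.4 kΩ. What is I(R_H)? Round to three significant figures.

Conductances: ΣG = 1/1.00 + 1/6.27 + 1/1.64 + 1/31.4 = 1.801 (1/kΩ).
Current divider: I(R_H) = I_0 · G_k/ΣG = 52.5 × (1.000/1.801) = 52.5 × 0.5552 = 29.15 mA.

I ≈ 29.1 mA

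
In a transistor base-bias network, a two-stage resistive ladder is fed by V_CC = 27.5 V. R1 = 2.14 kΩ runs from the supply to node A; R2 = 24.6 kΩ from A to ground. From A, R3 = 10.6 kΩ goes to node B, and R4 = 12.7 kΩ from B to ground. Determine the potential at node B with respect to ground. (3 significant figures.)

V_B ≈ 12.7 V

Looking into the second stage from A: R3 + R4 = 23.30 kΩ appears in parallel with R2.
R2 ‖ (R3+R4) = 11.97 kΩ.
First divider: V_A = V_CC · 11.97/(2.14 + 11.97) = 23.33 V.
V_B = V_A × 0.5451 = 12.72 V.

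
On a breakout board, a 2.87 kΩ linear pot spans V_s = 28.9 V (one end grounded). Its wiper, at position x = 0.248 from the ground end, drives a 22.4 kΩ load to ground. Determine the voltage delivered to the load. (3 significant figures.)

V_out ≈ 7.00 V

The pot divides into 2.158 kΩ above the wiper and 0.7118 kΩ below.
Lower segment in parallel with the load: 0.7118 ‖ 22.4 = 0.6898 kΩ.
V_out = 28.9 × 0.6898/(2.158 + 0.6898) = 7.000 V.
(Unloaded: V_out = x·V_s = 7.17 V.)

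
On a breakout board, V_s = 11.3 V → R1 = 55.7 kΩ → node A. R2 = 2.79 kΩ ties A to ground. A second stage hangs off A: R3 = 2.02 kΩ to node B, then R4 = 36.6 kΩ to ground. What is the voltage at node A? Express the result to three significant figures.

V_A ≈ 0.504 V

The second stage (R3 + R4 = 38.62 kΩ) loads node A in parallel with R2.
R2 ‖ (R3+R4) = 2.602 kΩ.
First divider: V_A = V_s · 2.602/(55.7 + 2.602) = 0.5043 V.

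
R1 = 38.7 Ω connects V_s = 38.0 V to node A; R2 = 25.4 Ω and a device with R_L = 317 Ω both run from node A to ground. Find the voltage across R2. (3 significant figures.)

V_out ≈ 14.4 V

The load sits in parallel with R2, giving an effective lower resistance R2' = R2·R_L/(R2+R_L) = 23.52 Ω.
Voltage divider with the loaded lower leg: V_out = 38.0 × 23.52/(38.7 + 23.52) = 38.0 × 0.3780 = 14.36 V.
(Unloaded it would be 15.1 V; the load pulls it down.)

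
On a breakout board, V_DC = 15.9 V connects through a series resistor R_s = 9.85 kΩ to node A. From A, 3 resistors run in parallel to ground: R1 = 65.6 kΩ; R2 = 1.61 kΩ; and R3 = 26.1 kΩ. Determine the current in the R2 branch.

I ≈ 1.29 mA

Equivalent of the parallel group: R_p = 1.482 kΩ.
Node voltage V_A = V_DC · R_p/(R_s + R_p) = 15.9 × 0.1308 = 2.080 V.
Branch current I = V_A/R2 = 2.080/1.61 = 1.292 mA.
(Equivalently: I_total = 1.403 mA, then current-divider fraction G_k/ΣG = 0.9206.)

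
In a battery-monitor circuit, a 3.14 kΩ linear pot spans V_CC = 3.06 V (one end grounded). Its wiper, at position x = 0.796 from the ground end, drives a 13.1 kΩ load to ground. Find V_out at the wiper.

Split the track: R_lower = x·R_p = 2.499 kΩ, R_upper = (1−x)·R_p = 0.6406 kΩ.
(x·R_p) ‖ R_L = 2.099 kΩ.
Loaded-divider output: V_out = 3.06 × 0.7662 = 2.345 V.
(Unloaded: V_out = x·V_CC = 2.44 V.)

V_out ≈ 2.34 V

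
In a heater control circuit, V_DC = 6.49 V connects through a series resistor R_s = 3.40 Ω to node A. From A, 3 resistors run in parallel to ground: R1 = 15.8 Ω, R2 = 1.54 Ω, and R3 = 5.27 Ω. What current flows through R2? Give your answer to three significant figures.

Parallel bank: R_p = 1/(1/15.8 + 1/1.54 + 1/5.27) = 1.108 Ω.
Node voltage V_A = V_DC · R_p/(R_s + R_p) = 6.49 × 0.2458 = 1.595 V.
I(R2) = V_A / R2 = 1.595/1.54 = 1.036 A.

I ≈ 1.04 A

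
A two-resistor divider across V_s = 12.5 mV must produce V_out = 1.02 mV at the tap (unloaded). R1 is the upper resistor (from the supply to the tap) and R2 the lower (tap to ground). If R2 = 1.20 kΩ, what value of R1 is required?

R1 ≈ 13.5 kΩ

V_out/V_s = R2/(R1+R2) = 0.08160.
So R1 = R2 · (V_s/V_out − 1) = 1.20 × (12.5/1.02 − 1) = 1.20 × 11.25 = 13.51 kΩ.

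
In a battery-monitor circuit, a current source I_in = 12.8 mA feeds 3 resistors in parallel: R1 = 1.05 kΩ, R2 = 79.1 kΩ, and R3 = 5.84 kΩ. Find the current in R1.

I ≈ 10.7 mA

Total conductance ΣG = 1/1.05 + 1/79.1 + 1/5.84 = 1.136 (units of 1/kΩ).
By the current-divider rule, I = I_in · G_k/ΣG = 12.8 × 0.8382 = 10.73 mA.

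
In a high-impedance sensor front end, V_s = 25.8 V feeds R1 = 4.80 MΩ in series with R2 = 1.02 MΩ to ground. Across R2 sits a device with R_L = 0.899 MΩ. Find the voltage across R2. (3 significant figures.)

R2 ‖ R_L = (1.02 × 0.899)/(1.02 + 0.899) = 0.4778 MΩ.
Now apply the divider: V_out = 25.8 × 0.09054 = 2.336 V.

V_out ≈ 2.34 V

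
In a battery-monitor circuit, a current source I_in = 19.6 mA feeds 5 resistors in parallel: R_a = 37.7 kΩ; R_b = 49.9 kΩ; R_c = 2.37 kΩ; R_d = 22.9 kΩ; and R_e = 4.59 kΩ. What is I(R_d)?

I ≈ 1.17 mA

Total conductance ΣG = 1/37.7 + 1/49.9 + 1/2.37 + 1/22.9 + 1/4.59 = 0.7300 (units of 1/kΩ).
Current divider: I(R_d) = I_in · G_k/ΣG = 19.6 × (0.04367/0.7300) = 19.6 × 0.05982 = 1.172 mA.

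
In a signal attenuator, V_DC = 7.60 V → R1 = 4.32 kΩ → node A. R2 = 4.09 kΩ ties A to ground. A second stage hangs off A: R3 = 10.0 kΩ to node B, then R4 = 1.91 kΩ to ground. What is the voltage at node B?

Node A sees R2 in parallel with the series input of stage 2, R3 + R4 = 11.91 kΩ.
Effective lower resistance at A: R2 ‖ 11.91 = 3.044 kΩ.
First divider: V_A = V_DC · 3.044/(4.32 + 3.044) = 3.142 V.
V_B = V_A × 0.1604 = 0.5039 V.

V_B ≈ 0.504 V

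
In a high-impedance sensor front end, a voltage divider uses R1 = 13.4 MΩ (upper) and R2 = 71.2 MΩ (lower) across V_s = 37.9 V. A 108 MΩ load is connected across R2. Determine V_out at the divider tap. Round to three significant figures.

V_out ≈ 28.9 V

The load sits in parallel with R2, giving an effective lower resistance R2' = R2·R_L/(R2+R_L) = 42.91 MΩ.
Voltage divider with the loaded lower leg: V_out = 37.9 × 42.91/(13.4 + 42.91) = 37.9 × 0.7620 = 28.88 V.
(Unloaded it would be 31.9 V; the load pulls it down.)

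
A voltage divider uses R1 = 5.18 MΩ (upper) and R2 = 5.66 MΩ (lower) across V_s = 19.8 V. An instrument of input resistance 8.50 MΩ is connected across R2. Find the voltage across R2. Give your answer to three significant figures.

V_out ≈ 7.84 V

R2 ‖ R_L = (5.66 × 8.50)/(5.66 + 8.50) = 3.398 MΩ.
Voltage divider with the loaded lower leg: V_out = 19.8 × 3.398/(5.18 + 3.398) = 19.8 × 0.3961 = 7.843 V.
(Unloaded it would be 10.3 V; the load pulls it down.)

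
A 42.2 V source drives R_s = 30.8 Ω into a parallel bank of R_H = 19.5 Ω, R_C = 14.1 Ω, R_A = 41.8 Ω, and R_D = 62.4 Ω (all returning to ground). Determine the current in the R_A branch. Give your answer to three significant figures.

Combine the parallel branches: R_p = (1/19.5 + 1/14.1 + 1/41.8 + 1/62.4)⁻¹ = 6.167 Ω.
Node voltage V_A = V_in · R_p/(R_s + R_p) = 42.2 × 0.1668 = 7.040 V.
Branch current I = V_A/R_A = 7.040/41.8 = 0.1684 A.
(Check via current divider: I_total = 1.142 A; share G_k/ΣG = 0.1475 → same result.)

I ≈ 0.168 A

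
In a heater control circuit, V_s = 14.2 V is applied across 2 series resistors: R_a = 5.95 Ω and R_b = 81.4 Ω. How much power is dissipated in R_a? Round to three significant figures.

P ≈ 0.157 W

ΣR = 87.35 Ω → I = 14.2/87.35 = 0.1626 A.
V(R_a) = I·R = 0.9673 V; P = V·I = 0.9673 × 0.1626 = 0.1572 W.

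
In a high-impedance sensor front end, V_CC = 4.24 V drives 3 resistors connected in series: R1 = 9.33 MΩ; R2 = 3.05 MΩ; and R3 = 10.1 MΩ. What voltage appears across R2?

V ≈ 0.575 V

Series total: ΣR = 9.33 + 3.05 + 10.1 = 22.48 MΩ.
By the voltage-divider rule, V = 4.24 × 3.050/22.48 = 0.5753 V.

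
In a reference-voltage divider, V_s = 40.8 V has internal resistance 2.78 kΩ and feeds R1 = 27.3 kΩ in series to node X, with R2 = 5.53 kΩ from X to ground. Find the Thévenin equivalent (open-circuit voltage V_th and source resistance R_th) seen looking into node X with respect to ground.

R1' = 2.78 + 27.3 = 30.08 kΩ (source resistance + R1).
V_th is the unloaded tap voltage: V_s · R2/(R1'+R2) = 40.8 × 0.1553 = 6.336 V.
Zeroing V_s shorts the top of R1' to ground, so R_th = R1' ‖ R2 = 4.671 kΩ.

V_th ≈ 6.34 V, R_th ≈ 4.67 kΩ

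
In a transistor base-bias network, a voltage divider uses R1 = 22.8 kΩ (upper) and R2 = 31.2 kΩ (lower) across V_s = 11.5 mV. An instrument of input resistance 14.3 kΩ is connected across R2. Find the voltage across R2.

First combine the lower leg with the load: R2 ‖ R_L = 9.806 kΩ.
Voltage divider with the loaded lower leg: V_out = 11.5 × 9.806/(22.8 + 9.806) = 11.5 × 0.3007 = 3.458 mV.
(Unloaded it would be 6.64 mV; the load pulls it down.)

V_out ≈ 3.46 mV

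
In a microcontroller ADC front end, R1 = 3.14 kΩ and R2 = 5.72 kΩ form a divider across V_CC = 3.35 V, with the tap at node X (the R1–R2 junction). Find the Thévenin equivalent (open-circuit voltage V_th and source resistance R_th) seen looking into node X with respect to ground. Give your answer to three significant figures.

Open-circuit (no load on X): V_th = V_CC · R2/(R1 + R2) = 3.35 × 5.72/(3.140 + 5.72) = 2.163 V.
With V_CC suppressed (replaced by a short), R_th = R1 ‖ R2 = (3.140 × 5.72)/(3.140 + 5.72) = 2.027 kΩ.

V_th ≈ 2.16 V, R_th ≈ 2.03 kΩ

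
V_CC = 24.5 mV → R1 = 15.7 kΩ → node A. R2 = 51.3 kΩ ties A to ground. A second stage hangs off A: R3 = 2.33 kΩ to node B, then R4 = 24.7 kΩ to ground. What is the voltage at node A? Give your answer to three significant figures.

The second stage (R3 + R4 = 27.03 kΩ) loads node A in parallel with R2.
R2 ‖ (R3+R4) = 17.70 kΩ.
First divider: V_A = V_CC · 17.70/(15.7 + 17.70) = 12.98 mV.

V_A ≈ 13.0 mV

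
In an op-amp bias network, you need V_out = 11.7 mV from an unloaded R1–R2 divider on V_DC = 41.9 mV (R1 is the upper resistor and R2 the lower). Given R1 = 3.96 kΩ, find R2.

The divider ratio is R2/(R1+R2) = 11.7/41.9 = 0.2792.
So R2 = R1 · V_out/(V_DC − V_out) = 3.96 × 11.7/(41.9 − 11.7) = 3.96 × 0.3874 = 1.534 kΩ.

R2 ≈ 1.53 kΩ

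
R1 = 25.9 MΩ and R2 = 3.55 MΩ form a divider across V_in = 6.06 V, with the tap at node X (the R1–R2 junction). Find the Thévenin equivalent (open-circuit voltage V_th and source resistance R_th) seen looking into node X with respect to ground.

V_th ≈ 0.730 V, R_th ≈ 3.12 MΩ

With X open, the divider is unloaded: V_th = 6.06 × 3.55/29.45 = 0.7305 V.
Zeroing V_in shorts the top of R1 to ground, so R_th = R1 ‖ R2 = 3.122 MΩ.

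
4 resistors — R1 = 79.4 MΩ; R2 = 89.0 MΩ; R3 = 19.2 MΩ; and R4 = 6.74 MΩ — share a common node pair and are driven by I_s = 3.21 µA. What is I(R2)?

Total conductance ΣG = 1/79.4 + 1/89.0 + 1/19.2 + 1/6.74 = 0.2243 (units of 1/MΩ).
Current divider: I(R2) = I_s · G_k/ΣG = 3.21 × (0.01124/0.2243) = 3.21 × 0.05010 = 0.1608 µA.

I ≈ 0.161 µA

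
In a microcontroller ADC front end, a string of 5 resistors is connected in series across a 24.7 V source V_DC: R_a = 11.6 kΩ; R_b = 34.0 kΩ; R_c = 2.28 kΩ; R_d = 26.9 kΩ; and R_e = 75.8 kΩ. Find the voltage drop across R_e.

V ≈ 12.4 V

Total series resistance ΣR = 11.6 + 34.0 + 2.28 + 26.9 + 75.8 = 150.6 kΩ.
V = V_DC · R/ΣR = 24.7 × 0.5034 = 12.43 V.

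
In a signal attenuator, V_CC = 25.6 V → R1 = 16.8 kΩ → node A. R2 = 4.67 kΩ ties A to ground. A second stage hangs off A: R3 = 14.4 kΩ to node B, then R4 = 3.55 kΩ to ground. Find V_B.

Looking into the second stage from A: R3 + R4 = 17.95 kΩ appears in parallel with R2.
Effective lower resistance at A: R2 ‖ 17.95 = 3.706 kΩ.
V_A = 25.6 × 3.706/(16.8 + 3.706) = 4.626 V.
Then the unloaded second divider: V_B = V_A × R4/(R3+R4) = 4.626 × 0.1978 = 0.9150 V.

V_B ≈ 0.915 V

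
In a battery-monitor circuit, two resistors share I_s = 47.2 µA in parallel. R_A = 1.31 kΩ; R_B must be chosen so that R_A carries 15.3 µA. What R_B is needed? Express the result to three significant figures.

R_B ≈ 0.628 kΩ

In a two-way split, I_A/I_s = R_B/(R_A + R_B).
With f = 0.3242, R_B = R_A · f/(1−f) = 1.31 × 0.4796 = 0.6283 kΩ.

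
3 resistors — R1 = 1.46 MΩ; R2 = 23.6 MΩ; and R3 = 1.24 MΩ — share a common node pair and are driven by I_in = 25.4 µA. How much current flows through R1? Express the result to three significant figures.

Conductances: ΣG = 1/1.46 + 1/23.6 + 1/1.24 = 1.534 (1/MΩ).
R1 takes the fraction G_k/ΣG = 0.6849/1.534 = 0.4466, so I = 25.4 × 0.4466 = 11.34 µA.

I ≈ 11.3 µA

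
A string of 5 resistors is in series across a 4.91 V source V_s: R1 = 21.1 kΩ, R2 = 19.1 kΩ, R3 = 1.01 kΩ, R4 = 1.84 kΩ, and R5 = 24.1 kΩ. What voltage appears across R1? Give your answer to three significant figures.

ΣR = 21.1 + 19.1 + 1.01 + 1.84 + 24.1 = 67.15 kΩ.
V = V_s · R/ΣR = 4.91 × 0.3142 = 1.543 V.

V ≈ 1.54 V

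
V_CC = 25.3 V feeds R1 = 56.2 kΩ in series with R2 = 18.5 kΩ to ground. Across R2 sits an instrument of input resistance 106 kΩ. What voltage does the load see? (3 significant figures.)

V_out ≈ 5.54 V

R2 ‖ R_L = (18.5 × 106)/(18.5 + 106) = 15.75 kΩ.
Voltage divider with the loaded lower leg: V_out = 25.3 × 15.75/(56.2 + 15.75) = 25.3 × 0.2189 = 5.538 V.
(Unloaded it would be 6.27 V; the load pulls it down.)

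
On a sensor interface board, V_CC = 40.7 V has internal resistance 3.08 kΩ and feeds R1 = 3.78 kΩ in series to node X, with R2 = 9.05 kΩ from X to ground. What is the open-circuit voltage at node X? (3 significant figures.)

R1' = 3.08 + 3.78 = 6.860 kΩ (source resistance + R1).
With X open, the divider is unloaded: V_th = 40.7 × 9.05/15.91 = 23.15 V.

V_th ≈ 23.2 V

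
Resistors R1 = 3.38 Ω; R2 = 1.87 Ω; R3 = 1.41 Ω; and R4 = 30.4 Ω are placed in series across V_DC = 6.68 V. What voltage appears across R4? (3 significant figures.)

Total series resistance ΣR = 3.38 + 1.87 + 1.41 + 30.4 = 37.06 Ω.
Voltage divider: V = V_DC · (30.40 / 37.06) = 6.68 × 0.8203 = 5.480 V.

V ≈ 5.48 V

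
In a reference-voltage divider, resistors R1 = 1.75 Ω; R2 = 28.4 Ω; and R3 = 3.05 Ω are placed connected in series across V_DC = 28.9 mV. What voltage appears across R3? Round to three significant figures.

V ≈ 2.65 mV

Total series resistance ΣR = 1.75 + 28.4 + 3.05 = 33.20 Ω.
By the voltage-divider rule, V = 28.9 × 3.050/33.20 = 2.655 mV.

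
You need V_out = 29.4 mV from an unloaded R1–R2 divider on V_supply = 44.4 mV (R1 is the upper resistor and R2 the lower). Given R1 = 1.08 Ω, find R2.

R2 ≈ 2.12 Ω

The divider ratio is R2/(R1+R2) = 29.4/44.4 = 0.6622.
Rearranging, R2 = R1·k/(1−k) = 1.08 × 1.960 = 2.117 Ω.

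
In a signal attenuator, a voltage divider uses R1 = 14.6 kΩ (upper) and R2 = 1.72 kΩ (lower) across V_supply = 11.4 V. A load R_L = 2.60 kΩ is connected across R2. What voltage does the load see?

First combine the lower leg with the load: R2 ‖ R_L = 1.035 kΩ.
Voltage divider with the loaded lower leg: V_out = 11.4 × 1.035/(14.6 + 1.035) = 11.4 × 0.06621 = 0.7548 V.

V_out ≈ 0.755 V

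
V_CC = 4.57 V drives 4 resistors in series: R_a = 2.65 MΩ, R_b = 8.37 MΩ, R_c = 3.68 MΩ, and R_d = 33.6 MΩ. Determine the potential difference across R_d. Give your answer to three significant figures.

V ≈ 3.18 V

Total series resistance ΣR = 2.65 + 8.37 + 3.68 + 33.6 = 48.30 MΩ.
Voltage divider: V = V_CC · (33.60 / 48.30) = 4.57 × 0.6957 = 3.179 V.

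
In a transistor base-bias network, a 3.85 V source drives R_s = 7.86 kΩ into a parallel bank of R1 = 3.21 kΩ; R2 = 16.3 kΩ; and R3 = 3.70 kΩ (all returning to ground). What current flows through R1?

Parallel bank: R_p = 1/(1/3.21 + 1/16.3 + 1/3.70) = 1.555 kΩ.
V_A = 3.85 × 1.555/9.415 = 0.6358 V.
Branch current I = V_A/R1 = 0.6358/3.21 = 0.1981 mA.

I ≈ 0.198 mA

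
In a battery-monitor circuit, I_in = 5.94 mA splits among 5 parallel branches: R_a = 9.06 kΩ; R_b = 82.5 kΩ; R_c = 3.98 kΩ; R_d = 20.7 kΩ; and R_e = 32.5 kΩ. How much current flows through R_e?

I ≈ 0.404 mA

Total conductance ΣG = 1/9.06 + 1/82.5 + 1/3.98 + 1/20.7 + 1/32.5 = 0.4528 (units of 1/kΩ).
By the current-divider rule, I = I_in · G_k/ΣG = 5.94 × 0.06795 = 0.4036 mA.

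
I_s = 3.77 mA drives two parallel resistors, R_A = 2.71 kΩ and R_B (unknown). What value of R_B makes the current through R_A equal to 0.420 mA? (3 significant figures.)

Two-branch current divider: I_A = I_s · R_B/(R_A + R_B).
0.420/3.77 = R_B/(R_A + R_B) → R_B = R_A · (0.1114)/(1 − 0.1114) = 2.71 × 0.1254 = 0.3398 kΩ.

R_B ≈ 0.340 kΩ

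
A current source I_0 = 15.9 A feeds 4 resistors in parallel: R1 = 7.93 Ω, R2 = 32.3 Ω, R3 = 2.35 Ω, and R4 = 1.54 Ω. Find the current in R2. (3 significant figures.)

I ≈ 0.400 A

Total conductance ΣG = 1/7.93 + 1/32.3 + 1/2.35 + 1/1.54 = 1.232 (units of 1/Ω).
R2 takes the fraction G_k/ΣG = 0.03096/1.232 = 0.02513, so I = 15.9 × 0.02513 = 0.3996 A.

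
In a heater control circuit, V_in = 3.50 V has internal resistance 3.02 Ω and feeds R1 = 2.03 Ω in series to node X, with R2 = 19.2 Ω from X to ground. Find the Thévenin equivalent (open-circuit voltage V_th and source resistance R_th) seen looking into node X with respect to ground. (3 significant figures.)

V_th ≈ 2.77 V, R_th ≈ 4.00 Ω

R1' = 3.02 + 2.03 = 5.050 Ω (source resistance + R1).
Open-circuit (no load on X): V_th = V_in · R2/(R1' + R2) = 3.50 × 19.2/(5.050 + 19.2) = 2.771 V.
With V_in suppressed (replaced by a short), R_th = R1' ‖ R2 = (5.050 × 19.2)/(5.050 + 19.2) = 3.998 Ω.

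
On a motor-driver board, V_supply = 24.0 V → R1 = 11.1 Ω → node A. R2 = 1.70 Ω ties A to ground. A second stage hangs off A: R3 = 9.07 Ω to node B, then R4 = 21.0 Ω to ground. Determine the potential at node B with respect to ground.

Node A sees R2 in parallel with the series input of stage 2, R3 + R4 = 30.07 Ω.
Effective lower resistance at A: R2 ‖ 30.07 = 1.609 Ω.
V_A = 24.0 × 1.609/(11.1 + 1.609) = 3.039 V.
Then the unloaded second divider: V_B = V_A × R4/(R3+R4) = 3.039 × 0.6984 = 2.122 V.

V_B ≈ 2.12 V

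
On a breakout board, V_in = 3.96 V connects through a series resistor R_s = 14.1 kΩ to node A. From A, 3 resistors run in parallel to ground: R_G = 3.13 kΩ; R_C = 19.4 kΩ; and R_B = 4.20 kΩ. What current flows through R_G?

Equivalent of the parallel group: R_p = 1.642 kΩ.
V_A by voltage divider: V_A = 3.96 × 1.642/(14.1 + 1.642) = 0.4130 V.
Branch current I = V_A/R_G = 0.4130/3.13 = 0.1319 mA.
(Equivalently: I_total = 0.2516 mA, then current-divider fraction G_k/ΣG = 0.5245.)

I ≈ 0.132 mA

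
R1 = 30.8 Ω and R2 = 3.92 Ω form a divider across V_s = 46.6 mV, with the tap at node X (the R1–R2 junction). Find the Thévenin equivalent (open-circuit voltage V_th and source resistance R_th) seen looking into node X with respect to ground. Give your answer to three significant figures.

With X open, the divider is unloaded: V_th = 46.6 × 3.92/34.72 = 5.261 mV.
Zeroing V_s shorts the top of R1 to ground, so R_th = R1 ‖ R2 = 3.477 Ω.

V_th ≈ 5.26 mV, R_th ≈ 3.48 Ω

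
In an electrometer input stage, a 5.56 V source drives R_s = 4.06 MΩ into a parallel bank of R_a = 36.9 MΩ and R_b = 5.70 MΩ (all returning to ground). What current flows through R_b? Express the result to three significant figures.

I ≈ 0.535 µA

Equivalent of the parallel group: R_p = 4.937 MΩ.
Node voltage V_A = V_s · R_p/(R_s + R_p) = 5.56 × 0.5488 = 3.051 V.
Branch current I = V_A/R_b = 3.051/5.70 = 0.5353 µA.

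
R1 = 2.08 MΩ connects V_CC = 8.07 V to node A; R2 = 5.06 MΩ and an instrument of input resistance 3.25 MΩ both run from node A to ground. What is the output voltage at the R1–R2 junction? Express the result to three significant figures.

V_out ≈ 3.93 V

R2 ‖ R_L = (5.06 × 3.25)/(5.06 + 3.25) = 1.979 MΩ.
Voltage divider with the loaded lower leg: V_out = 8.07 × 1.979/(2.08 + 1.979) = 8.07 × 0.4876 = 3.935 V.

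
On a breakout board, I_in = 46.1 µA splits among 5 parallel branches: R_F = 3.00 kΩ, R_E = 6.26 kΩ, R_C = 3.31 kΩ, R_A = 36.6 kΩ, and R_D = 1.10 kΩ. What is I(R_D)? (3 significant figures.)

I ≈ 24.2 µA

ΣG = 1/3.00 + 1/6.26 + 1/3.31 + 1/36.6 + 1/1.10 = 1.732.
Current divider: I(R_D) = I_in · G_k/ΣG = 46.1 × (0.9091/1.732) = 46.1 × 0.5250 = 24.20 µA.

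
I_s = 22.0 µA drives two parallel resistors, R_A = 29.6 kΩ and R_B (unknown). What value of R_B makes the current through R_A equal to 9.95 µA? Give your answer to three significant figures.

R_B ≈ 24.4 kΩ

In a two-way split, I_A/I_s = R_B/(R_A + R_B).
With f = 0.4523, R_B = R_A · f/(1−f) = 29.6 × 0.8257 = 24.44 kΩ.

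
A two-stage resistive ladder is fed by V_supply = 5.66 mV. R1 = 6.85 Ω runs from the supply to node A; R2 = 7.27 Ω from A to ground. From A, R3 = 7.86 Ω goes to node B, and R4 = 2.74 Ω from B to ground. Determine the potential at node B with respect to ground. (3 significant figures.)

V_B ≈ 0.565 mV

The second stage (R3 + R4 = 10.60 Ω) loads node A in parallel with R2.
R2 ‖ (R3+R4) = 4.312 Ω.
V_A = 5.66 × 4.312/(6.85 + 4.312) = 2.187 mV.
Then the unloaded second divider: V_B = V_A × R4/(R3+R4) = 2.187 × 0.2585 = 0.5652 mV.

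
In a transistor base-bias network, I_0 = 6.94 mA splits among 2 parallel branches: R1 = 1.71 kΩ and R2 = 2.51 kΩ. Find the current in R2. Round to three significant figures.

I ≈ 2.81 mA

For two parallel branches, I_k = I_0 · (other R)/(sum of R).
I(R2) = 6.94 × 1.71/(1.71 + 2.51) = 6.94 × 0.4052 = 2.812 mA.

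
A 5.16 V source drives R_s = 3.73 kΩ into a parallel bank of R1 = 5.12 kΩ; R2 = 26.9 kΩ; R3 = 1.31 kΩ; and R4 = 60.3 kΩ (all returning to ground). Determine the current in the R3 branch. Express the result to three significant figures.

I ≈ 0.825 mA

Equivalent of the parallel group: R_p = 0.9877 kΩ.
V_A by voltage divider: V_A = 5.16 × 0.9877/(3.73 + 0.9877) = 1.080 V.
I(R3) = V_A / R3 = 1.080/1.31 = 0.8247 mA.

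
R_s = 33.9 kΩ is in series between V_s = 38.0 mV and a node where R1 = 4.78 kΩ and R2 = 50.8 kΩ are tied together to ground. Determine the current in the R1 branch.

Equivalent of the parallel group: R_p = 4.369 kΩ.
V_A = 38.0 × 4.369/38.27 = 4.338 mV.
I(R1) = V_A / R1 = 4.338/4.78 = 0.9076 µA.

I ≈ 0.908 µA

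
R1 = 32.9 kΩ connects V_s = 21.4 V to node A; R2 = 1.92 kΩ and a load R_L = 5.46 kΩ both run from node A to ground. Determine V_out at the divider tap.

V_out ≈ 0.886 V

The load sits in parallel with R2, giving an effective lower resistance R2' = R2·R_L/(R2+R_L) = 1.420 kΩ.
Voltage divider with the loaded lower leg: V_out = 21.4 × 1.420/(32.9 + 1.420) = 21.4 × 0.04139 = 0.8857 V.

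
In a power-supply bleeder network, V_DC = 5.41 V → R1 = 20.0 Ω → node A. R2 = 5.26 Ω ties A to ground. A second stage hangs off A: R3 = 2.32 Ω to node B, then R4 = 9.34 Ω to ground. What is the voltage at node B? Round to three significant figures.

V_B ≈ 0.665 V

Looking into the second stage from A: R3 + R4 = 11.66 Ω appears in parallel with R2.
R2 ‖ (R3+R4) = 3.625 Ω.
So V_A = 5.41 × 0.1534 = 0.8301 V.
Then the unloaded second divider: V_B = V_A × R4/(R3+R4) = 0.8301 × 0.8010 = 0.6649 V.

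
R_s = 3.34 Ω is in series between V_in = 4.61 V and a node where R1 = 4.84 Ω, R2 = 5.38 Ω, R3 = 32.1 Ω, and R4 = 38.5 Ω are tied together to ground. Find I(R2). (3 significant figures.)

Equivalent of the parallel group: R_p = 2.224 Ω.
Node voltage V_A = V_in · R_p/(R_s + R_p) = 4.61 × 0.3997 = 1.843 V.
I(R2) = V_A / R2 = 1.843/5.38 = 0.3425 A.

I ≈ 0.343 A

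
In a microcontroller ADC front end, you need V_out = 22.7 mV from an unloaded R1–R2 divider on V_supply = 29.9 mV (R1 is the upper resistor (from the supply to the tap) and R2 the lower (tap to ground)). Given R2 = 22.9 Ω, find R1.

R1 ≈ 7.26 Ω

The divider ratio is R2/(R1+R2) = 22.7/29.9 = 0.7592.
So R1 = R2 · (V_supply/V_out − 1) = 22.9 × (29.9/22.7 − 1) = 22.9 × 0.3172 = 7.263 Ω.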